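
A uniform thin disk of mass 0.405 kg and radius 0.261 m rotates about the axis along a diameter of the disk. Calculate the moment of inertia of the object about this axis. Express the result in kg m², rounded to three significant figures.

I_cm = (1/4)MR² = (1/4)(0.405)(0.261)² = 0.0068973 kg m²; axis through the centre, so I = 0.0068973 kg m².

0.00690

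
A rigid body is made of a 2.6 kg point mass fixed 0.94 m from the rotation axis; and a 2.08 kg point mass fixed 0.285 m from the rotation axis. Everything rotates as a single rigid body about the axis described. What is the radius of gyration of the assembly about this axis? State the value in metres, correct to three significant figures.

0.726

Point mass: I_cm = 0; centre at d = 0.94 m, so I = I_cm + Md² gives I = 0 + (2.6)(0.94)² = 2.2974 kg m².
Point mass: I_cm = 0; centre at d = 0.285 m, so I = I_cm + Md² gives I = 0 + (2.08)(0.285)² = 0.16895 kg m².
Total I = 2.4663 kg m²; total mass M = 4.68 kg.
k = √(I/M) = √(2.4663/4.68) = 0.72594 m.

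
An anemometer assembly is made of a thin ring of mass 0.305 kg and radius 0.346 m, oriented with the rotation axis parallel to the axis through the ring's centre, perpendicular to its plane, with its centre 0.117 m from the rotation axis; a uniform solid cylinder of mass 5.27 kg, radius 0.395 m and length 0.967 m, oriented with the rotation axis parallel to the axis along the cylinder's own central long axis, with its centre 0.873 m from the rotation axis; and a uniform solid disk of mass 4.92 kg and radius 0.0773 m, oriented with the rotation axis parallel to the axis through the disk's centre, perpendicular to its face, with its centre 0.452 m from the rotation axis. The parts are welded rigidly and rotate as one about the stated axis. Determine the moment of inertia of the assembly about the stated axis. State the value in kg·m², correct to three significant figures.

Thin ring: I_cm = MR² = (0.305)(0.346)² = 0.036513 kg·m²; centre at d = 0.117 m, so I = I_cm + Md² gives I = 0.036513 + (0.305)(0.117)² = 0.040689 kg·m².
Solid cylinder: I_cm = (1/2)MR² = (1/2)(5.27)(0.395)² = 0.41113 kg·m²; centre at d = 0.873 m, so I = I_cm + Md² gives I = 0.41113 + (5.27)(0.873)² = 4.4275 kg·m².
Solid disk: I_cm = (1/2)MR² = (1/2)(4.92)(0.0773)² = 0.014699 kg·m²; centre at d = 0.452 m, so I = I_cm + Md² gives I = 0.014699 + (4.92)(0.452)² = 1.0199 kg·m².
Total I = 0.040689 + 4.4275 + 1.0199 = 5.4881 kg·m².

5.49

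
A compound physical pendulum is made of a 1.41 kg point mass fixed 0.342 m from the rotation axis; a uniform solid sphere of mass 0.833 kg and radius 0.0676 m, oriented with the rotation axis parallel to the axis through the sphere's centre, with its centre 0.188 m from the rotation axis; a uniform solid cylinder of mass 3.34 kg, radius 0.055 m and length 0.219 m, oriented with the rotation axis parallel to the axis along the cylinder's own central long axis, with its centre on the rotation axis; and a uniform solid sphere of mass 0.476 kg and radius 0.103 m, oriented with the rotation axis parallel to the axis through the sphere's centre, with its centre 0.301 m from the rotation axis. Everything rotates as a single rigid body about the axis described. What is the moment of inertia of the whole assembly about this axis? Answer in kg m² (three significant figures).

0.246

Point mass: I_cm = 0; centre at d = 0.342 m, so I = I_cm + Md² gives I = 0 + (1.41)(0.342)² = 0.16492 kg m².
Solid sphere: I_cm = (2/5)MR² = (2/5)(0.833)(0.0676)² = 0.0015226 kg m²; centre at d = 0.188 m, so I = I_cm + Md² gives I = 0.0015226 + (0.833)(0.188)² = 0.030964 kg m².
Solid cylinder: I_cm = (1/2)MR² = (1/2)(3.34)(0.055)² = 0.0050517 kg m²; axis through the centre, so I = 0.0050517 kg m².
Solid sphere: I_cm = (2/5)MR² = (2/5)(0.476)(0.103)² = 0.00202 kg m²; centre at d = 0.301 m, so I = I_cm + Md² gives I = 0.00202 + (0.476)(0.301)² = 0.045146 kg m².
Total I = 0.16492 + 0.030964 + 0.0050517 + 0.045146 = 0.24608 kg m².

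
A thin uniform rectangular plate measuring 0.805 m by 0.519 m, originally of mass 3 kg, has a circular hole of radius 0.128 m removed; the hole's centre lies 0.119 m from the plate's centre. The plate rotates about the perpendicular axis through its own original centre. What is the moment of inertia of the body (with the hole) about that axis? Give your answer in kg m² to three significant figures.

Unpierced body about its centre: I₀ = (1/12)M(a²+b²) = (1/12)(3)[(0.805)² + (0.519)²] = 0.22935 kg m².
The removed disk has mass m = M·πr²/(ab) = (3)·π(0.128)²/(0.805·0.519) = 0.3696 kg (same uniform areal density).
Its moment of inertia about the rotation axis (parallel-axis theorem): I_hole = (1/2)mr² + md² = (1/2)(0.3696)(0.128)² + (0.3696)(0.119)² = 0.0082616 kg m².
Treating the hole as negative mass, I = I₀ − I_hole = 0.22935 − 0.0082616 = 0.22108 kg m².

0.221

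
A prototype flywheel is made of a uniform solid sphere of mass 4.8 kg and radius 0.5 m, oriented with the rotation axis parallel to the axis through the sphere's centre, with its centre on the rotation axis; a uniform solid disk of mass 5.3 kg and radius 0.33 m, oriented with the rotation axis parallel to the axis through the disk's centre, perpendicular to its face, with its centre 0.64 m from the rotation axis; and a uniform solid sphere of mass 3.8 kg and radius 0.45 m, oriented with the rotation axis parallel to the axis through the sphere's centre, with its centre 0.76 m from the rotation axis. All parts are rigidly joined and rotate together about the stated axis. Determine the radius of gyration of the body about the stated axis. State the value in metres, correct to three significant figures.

0.626

Solid sphere: I_cm = (2/5)MR² = (2/5)(4.8)(0.5)² = 0.48 kg m^2; axis through the centre, so I = 0.48 kg m^2.
Solid disk: I_cm = (1/2)MR² = (1/2)(5.3)(0.33)² = 0.28859 kg m^2; centre at d = 0.64 m, so I = I_cm + Md² gives I = 0.28859 + (5.3)(0.64)² = 2.4595 kg m^2.
Solid sphere: I_cm = (2/5)MR² = (2/5)(3.8)(0.45)² = 0.3078 kg m^2; centre at d = 0.76 m, so I = I_cm + Md² gives I = 0.3078 + (3.8)(0.76)² = 2.5027 kg m^2.
Total I = 5.4421 kg m^2; total mass M = 13.9 kg.
k = √(I/M) = √(5.4421/13.9) = 0.62572 m.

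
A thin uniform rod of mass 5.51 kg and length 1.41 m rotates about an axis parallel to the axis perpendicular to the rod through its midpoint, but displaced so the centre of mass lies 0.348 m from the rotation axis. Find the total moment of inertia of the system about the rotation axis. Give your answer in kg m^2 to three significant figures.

1.58

I_cm = (1/12)ML² = (1/12)(5.51)(1.41)² = 0.91287 kg m^2; centre at d = 0.348 m, so I = I_cm + Md² gives I = 0.91287 + (5.51)(0.348)² = 1.5802 kg m^2.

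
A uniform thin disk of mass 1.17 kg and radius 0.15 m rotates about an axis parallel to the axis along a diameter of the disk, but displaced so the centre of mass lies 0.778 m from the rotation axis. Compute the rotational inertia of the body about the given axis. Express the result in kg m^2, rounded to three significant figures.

I_cm = (1/4)MR² = (1/4)(1.17)(0.15)² = 0.0065812 kg m^2; centre at d = 0.778 m, so the parallel axis theorem gives I = 0.0065812 + (1.17)(0.778)² = 0.71476 kg m^2.

0.715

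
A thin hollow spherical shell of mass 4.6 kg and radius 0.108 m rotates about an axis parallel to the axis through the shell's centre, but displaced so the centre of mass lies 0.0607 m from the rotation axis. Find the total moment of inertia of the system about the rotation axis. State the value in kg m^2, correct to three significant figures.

0.0527

I_cm = (2/3)MR² = (2/3)(4.6)(0.108)² = 0.03577 kg m^2; centre at d = 0.0607 m, so the parallel axis theorem gives I = 0.03577 + (4.6)(0.0607)² = 0.052718 kg m^2.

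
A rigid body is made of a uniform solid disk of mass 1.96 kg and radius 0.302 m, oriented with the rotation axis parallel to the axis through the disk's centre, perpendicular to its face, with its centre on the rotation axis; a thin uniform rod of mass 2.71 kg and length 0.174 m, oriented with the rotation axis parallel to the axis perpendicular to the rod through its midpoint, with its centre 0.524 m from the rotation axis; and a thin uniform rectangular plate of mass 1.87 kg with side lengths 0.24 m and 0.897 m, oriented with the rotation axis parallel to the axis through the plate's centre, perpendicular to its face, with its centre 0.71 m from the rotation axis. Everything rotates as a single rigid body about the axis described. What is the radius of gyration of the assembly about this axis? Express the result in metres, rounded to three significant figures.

Solid disk: I_cm = (1/2)MR² = (1/2)(1.96)(0.302)² = 0.08938 kg m^2; axis through the centre, so I = 0.08938 kg m^2.
Thin rod: I_cm = (1/12)ML² = (1/12)(2.71)(0.174)² = 0.0068373 kg m^2; centre at d = 0.524 m, so the parallel axis theorem gives I = 0.0068373 + (2.71)(0.524)² = 0.75094 kg m^2.
Rectangular plate: I_cm = (1/12)M(a²+b²) = (1/12)(1.87)[(0.24)² + (0.897)²] = 0.13436 kg m^2; centre at d = 0.71 m, so the parallel axis theorem gives I = 0.13436 + (1.87)(0.71)² = 1.077 kg m^2.
Total I = 1.9173 kg m^2; total mass M = 6.54 kg.
k = √(I/M) = √(1.9173/6.54) = 0.54145 m.

0.541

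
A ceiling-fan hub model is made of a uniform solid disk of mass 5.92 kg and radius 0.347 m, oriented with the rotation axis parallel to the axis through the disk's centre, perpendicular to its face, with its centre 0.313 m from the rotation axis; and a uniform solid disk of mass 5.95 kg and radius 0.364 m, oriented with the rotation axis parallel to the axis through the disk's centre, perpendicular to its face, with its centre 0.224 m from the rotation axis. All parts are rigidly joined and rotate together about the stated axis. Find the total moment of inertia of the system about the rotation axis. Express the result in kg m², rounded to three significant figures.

Solid disk: I_cm = (1/2)MR² = (1/2)(5.92)(0.347)² = 0.35641 kg m²; centre at d = 0.313 m, so I = I_cm + Md² gives I = 0.35641 + (5.92)(0.313)² = 0.93639 kg m².
Solid disk: I_cm = (1/2)MR² = (1/2)(5.95)(0.364)² = 0.39418 kg m²; centre at d = 0.224 m, so I = I_cm + Md² gives I = 0.39418 + (5.95)(0.224)² = 0.69272 kg m².
Total I = 0.93639 + 0.69272 = 1.6291 kg m².

1.63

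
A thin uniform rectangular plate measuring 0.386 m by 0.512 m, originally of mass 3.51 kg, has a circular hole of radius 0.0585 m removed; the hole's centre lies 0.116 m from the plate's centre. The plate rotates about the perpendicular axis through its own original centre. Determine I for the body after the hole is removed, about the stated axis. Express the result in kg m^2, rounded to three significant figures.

0.117

Unpierced body about its centre: I₀ = (1/12)M(a²+b²) = (1/12)(3.51)[(0.386)² + (0.512)²] = 0.12026 kg m^2.
The removed disk has mass m = M·πr²/(ab) = (3.51)·π(0.0585)²/(0.386·0.512) = 0.19095 kg (same uniform areal density).
Its moment of inertia about the rotation axis (parallel-axis theorem): I_hole = (1/2)mr² + md² = (1/2)(0.19095)(0.0585)² + (0.19095)(0.116)² = 0.0028961 kg m^2.
Treating the hole as negative mass, I = I₀ − I_hole = 0.12026 − 0.0028961 = 0.11736 kg m^2.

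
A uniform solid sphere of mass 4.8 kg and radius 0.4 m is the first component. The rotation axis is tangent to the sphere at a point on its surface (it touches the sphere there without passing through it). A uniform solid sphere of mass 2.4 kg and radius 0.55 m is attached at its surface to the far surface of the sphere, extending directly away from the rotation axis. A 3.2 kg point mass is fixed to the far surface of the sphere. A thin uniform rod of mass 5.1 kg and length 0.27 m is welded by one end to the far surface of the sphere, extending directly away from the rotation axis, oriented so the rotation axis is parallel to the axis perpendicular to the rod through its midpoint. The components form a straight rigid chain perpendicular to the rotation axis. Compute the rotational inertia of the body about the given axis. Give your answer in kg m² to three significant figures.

38.4

Solid sphere: I_cm = (2/5)MR² = (2/5)(4.8)(0.4)² = 0.3072 kg m²; centre at d = 0.4 m, so the parallel axis theorem gives I = 0.3072 + (4.8)(0.4)² = 1.0752 kg m².
Solid sphere: I_cm = (2/5)MR² = (2/5)(2.4)(0.55)² = 0.2904 kg m²; centre at d = 0.4 + 0.4 + 0.55 = 1.35 m, so the parallel axis theorem gives I = 0.2904 + (2.4)(1.35)² = 4.6644 kg m².
Point mass: I_cm = 0; centre at d = 0.4 + 0.4 + 0.55 + 0.55 = 1.9 m, so the parallel axis theorem gives I = 0 + (3.2)(1.9)² = 11.552 kg m².
Thin rod: I_cm = (1/12)ML² = (1/12)(5.1)(0.27)² = 0.030982 kg m²; centre at d = 0.4 + 0.4 + 0.55 + 0.55 + 0.135 = 2.035 m, so the parallel axis theorem gives I = 0.030982 + (5.1)(2.035)² = 21.151 kg m².
Total I = 1.0752 + 4.6644 + 11.552 + 21.151 = 38.443 kg m².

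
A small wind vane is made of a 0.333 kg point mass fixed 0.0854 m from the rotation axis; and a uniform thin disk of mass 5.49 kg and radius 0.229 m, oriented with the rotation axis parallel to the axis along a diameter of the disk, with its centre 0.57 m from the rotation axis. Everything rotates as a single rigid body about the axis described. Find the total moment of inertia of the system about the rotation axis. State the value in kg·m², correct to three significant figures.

Point mass: I_cm = 0; centre at d = 0.0854 m, so the parallel axis theorem gives I = 0 + (0.333)(0.0854)² = 0.0024286 kg·m².
Thin disk: I_cm = (1/4)MR² = (1/4)(5.49)(0.229)² = 0.071975 kg·m²; centre at d = 0.57 m, so the parallel axis theorem gives I = 0.071975 + (5.49)(0.57)² = 1.8557 kg·m².
Total I = 0.0024286 + 1.8557 = 1.8581 kg·m².

1.86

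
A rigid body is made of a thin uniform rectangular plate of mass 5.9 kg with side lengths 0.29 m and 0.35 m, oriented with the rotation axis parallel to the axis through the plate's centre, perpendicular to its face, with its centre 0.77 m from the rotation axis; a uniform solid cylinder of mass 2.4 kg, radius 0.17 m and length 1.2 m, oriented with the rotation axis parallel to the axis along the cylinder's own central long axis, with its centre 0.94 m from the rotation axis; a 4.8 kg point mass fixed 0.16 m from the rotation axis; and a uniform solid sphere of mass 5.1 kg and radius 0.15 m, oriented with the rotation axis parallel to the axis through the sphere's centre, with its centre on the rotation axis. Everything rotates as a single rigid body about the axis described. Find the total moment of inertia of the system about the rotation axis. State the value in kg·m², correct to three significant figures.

5.92

Rectangular plate: I_cm = (1/12)M(a²+b²) = (1/12)(5.9)[(0.29)² + (0.35)²] = 0.10158 kg·m²; centre at d = 0.77 m, so I = I_cm + Md² gives I = 0.10158 + (5.9)(0.77)² = 3.5997 kg·m².
Solid cylinder: I_cm = (1/2)MR² = (1/2)(2.4)(0.17)² = 0.03468 kg·m²; centre at d = 0.94 m, so I = I_cm + Md² gives I = 0.03468 + (2.4)(0.94)² = 2.1553 kg·m².
Point mass: I_cm = 0; centre at d = 0.16 m, so I = I_cm + Md² gives I = 0 + (4.8)(0.16)² = 0.12288 kg·m².
Solid sphere: I_cm = (2/5)MR² = (2/5)(5.1)(0.15)² = 0.0459 kg·m²; axis through the centre, so I = 0.0459 kg·m².
Total I = 3.5997 + 2.1553 + 0.12288 + 0.0459 = 5.9238 kg·m².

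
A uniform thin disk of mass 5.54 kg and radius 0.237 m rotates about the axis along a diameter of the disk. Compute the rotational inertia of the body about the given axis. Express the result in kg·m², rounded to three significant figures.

0.0778

I_cm = (1/4)MR² = (1/4)(5.54)(0.237)² = 0.077794 kg·m²; axis through the centre, so I = 0.077794 kg·m².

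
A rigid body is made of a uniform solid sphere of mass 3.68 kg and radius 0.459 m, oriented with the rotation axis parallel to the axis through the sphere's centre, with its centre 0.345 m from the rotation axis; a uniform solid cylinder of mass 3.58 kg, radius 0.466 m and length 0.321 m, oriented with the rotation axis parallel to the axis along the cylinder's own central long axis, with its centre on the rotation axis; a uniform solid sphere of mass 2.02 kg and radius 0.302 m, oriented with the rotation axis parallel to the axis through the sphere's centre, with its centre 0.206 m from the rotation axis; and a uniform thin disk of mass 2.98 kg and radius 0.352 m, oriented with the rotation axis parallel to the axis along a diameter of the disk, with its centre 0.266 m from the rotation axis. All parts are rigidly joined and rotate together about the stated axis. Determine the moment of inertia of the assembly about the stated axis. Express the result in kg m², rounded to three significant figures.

Solid sphere: I_cm = (2/5)MR² = (2/5)(3.68)(0.459)² = 0.31012 kg m²; centre at d = 0.345 m, so the parallel axis theorem gives I = 0.31012 + (3.68)(0.345)² = 0.74813 kg m².
Solid cylinder: I_cm = (1/2)MR² = (1/2)(3.58)(0.466)² = 0.38871 kg m²; axis through the centre, so I = 0.38871 kg m².
Solid sphere: I_cm = (2/5)MR² = (2/5)(2.02)(0.302)² = 0.073693 kg m²; centre at d = 0.206 m, so the parallel axis theorem gives I = 0.073693 + (2.02)(0.206)² = 0.15941 kg m².
Thin disk: I_cm = (1/4)MR² = (1/4)(2.98)(0.352)² = 0.092308 kg m²; centre at d = 0.266 m, so the parallel axis theorem gives I = 0.092308 + (2.98)(0.266)² = 0.30316 kg m².
Total I = 0.74813 + 0.38871 + 0.15941 + 0.30316 = 1.5994 kg m².

1.60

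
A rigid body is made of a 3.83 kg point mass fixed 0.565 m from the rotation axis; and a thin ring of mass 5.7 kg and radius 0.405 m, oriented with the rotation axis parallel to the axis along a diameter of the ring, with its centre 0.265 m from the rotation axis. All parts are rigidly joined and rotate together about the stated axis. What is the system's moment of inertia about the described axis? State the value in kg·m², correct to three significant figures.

Point mass: I_cm = 0; centre at d = 0.565 m, so I = I_cm + Md² gives I = 0 + (3.83)(0.565)² = 1.2226 kg·m².
Thin ring: I_cm = (1/2)MR² = (1/2)(5.7)(0.405)² = 0.46747 kg·m²; centre at d = 0.265 m, so I = I_cm + Md² gives I = 0.46747 + (5.7)(0.265)² = 0.86775 kg·m².
Total I = 1.2226 + 0.86775 = 2.0904 kg·m².

2.09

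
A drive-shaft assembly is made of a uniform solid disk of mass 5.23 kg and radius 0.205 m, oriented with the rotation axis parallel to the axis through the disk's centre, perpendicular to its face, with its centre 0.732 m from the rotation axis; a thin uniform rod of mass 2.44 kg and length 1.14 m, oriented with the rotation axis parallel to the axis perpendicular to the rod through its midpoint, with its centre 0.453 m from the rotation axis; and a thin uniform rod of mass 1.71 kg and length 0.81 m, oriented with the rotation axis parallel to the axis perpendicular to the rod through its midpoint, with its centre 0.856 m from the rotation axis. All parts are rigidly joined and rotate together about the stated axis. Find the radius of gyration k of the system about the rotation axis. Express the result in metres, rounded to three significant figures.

Solid disk: I_cm = (1/2)MR² = (1/2)(5.23)(0.205)² = 0.1099 kg·m²; centre at d = 0.732 m, so I = I_cm + Md² gives I = 0.1099 + (5.23)(0.732)² = 2.9123 kg·m².
Thin rod: I_cm = (1/12)ML² = (1/12)(2.44)(1.14)² = 0.26425 kg·m²; centre at d = 0.453 m, so I = I_cm + Md² gives I = 0.26425 + (2.44)(0.453)² = 0.76496 kg·m².
Thin rod: I_cm = (1/12)ML² = (1/12)(1.71)(0.81)² = 0.093494 kg·m²; centre at d = 0.856 m, so I = I_cm + Md² gives I = 0.093494 + (1.71)(0.856)² = 1.3465 kg·m².
Total I = 5.0237 kg·m²; total mass M = 9.38 kg.
k = √(I/M) = √(5.0237/9.38) = 0.73183 m.

0.732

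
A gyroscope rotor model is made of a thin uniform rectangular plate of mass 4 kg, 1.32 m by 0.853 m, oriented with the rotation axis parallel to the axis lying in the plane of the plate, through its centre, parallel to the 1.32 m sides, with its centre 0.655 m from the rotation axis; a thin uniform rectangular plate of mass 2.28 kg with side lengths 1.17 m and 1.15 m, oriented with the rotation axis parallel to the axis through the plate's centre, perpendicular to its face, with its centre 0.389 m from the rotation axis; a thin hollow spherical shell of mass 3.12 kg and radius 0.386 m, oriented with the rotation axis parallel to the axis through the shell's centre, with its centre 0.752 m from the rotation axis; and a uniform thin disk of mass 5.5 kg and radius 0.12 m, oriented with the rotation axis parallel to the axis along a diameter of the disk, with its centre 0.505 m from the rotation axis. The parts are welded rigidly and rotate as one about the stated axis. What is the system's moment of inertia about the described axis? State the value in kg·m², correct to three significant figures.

6.31

Rectangular plate: I_cm = (1/12)Mb² = (1/12)(4)(0.853)² = 0.24254 kg·m²; centre at d = 0.655 m, so I = I_cm + Md² gives I = 0.24254 + (4)(0.655)² = 1.9586 kg·m².
Rectangular plate: I_cm = (1/12)M(a²+b²) = (1/12)(2.28)[(1.17)² + (1.15)²] = 0.51137 kg·m²; centre at d = 0.389 m, so I = I_cm + Md² gives I = 0.51137 + (2.28)(0.389)² = 0.85638 kg·m².
Spherical shell: I_cm = (2/3)MR² = (2/3)(3.12)(0.386)² = 0.30991 kg·m²; centre at d = 0.752 m, so I = I_cm + Md² gives I = 0.30991 + (3.12)(0.752)² = 2.0743 kg·m².
Thin disk: I_cm = (1/4)MR² = (1/4)(5.5)(0.12)² = 0.0198 kg·m²; centre at d = 0.505 m, so I = I_cm + Md² gives I = 0.0198 + (5.5)(0.505)² = 1.4224 kg·m².
Total I = 1.9586 + 0.85638 + 2.0743 + 1.4224 = 6.3117 kg·m².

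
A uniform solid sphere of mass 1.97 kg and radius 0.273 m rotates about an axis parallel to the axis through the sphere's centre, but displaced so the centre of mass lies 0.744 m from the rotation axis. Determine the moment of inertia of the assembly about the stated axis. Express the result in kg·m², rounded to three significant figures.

I_cm = (2/5)MR² = (2/5)(1.97)(0.273)² = 0.058729 kg·m²; centre at d = 0.744 m, so the parallel axis theorem gives I = 0.058729 + (1.97)(0.744)² = 1.1492 kg·m².

1.15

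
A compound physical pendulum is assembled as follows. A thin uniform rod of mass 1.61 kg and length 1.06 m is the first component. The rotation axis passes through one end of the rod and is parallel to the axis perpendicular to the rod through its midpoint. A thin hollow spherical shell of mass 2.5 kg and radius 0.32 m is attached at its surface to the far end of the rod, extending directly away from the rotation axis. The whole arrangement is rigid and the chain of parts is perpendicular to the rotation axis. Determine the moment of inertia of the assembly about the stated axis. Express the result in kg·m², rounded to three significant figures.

5.53

Thin rod: I_cm = (1/12)ML² = (1/12)(1.61)(1.06)² = 0.15075 kg·m²; centre at d = 0.53 m, so the parallel axis theorem gives I = 0.15075 + (1.61)(0.53)² = 0.603 kg·m².
Spherical shell: I_cm = (2/3)MR² = (2/3)(2.5)(0.32)² = 0.17067 kg·m²; centre at d = 0.53 + 0.53 + 0.32 = 1.38 m, so the parallel axis theorem gives I = 0.17067 + (2.5)(1.38)² = 4.9317 kg·m².
Total I = 0.603 + 4.9317 = 5.5347 kg·m².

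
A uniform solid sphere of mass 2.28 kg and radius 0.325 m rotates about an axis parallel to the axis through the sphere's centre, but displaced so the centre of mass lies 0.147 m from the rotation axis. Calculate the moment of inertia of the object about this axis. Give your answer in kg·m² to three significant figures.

0.146

I_cm = (2/5)MR² = (2/5)(2.28)(0.325)² = 0.09633 kg·m²; centre at d = 0.147 m, so the parallel axis theorem gives I = 0.09633 + (2.28)(0.147)² = 0.1456 kg·m².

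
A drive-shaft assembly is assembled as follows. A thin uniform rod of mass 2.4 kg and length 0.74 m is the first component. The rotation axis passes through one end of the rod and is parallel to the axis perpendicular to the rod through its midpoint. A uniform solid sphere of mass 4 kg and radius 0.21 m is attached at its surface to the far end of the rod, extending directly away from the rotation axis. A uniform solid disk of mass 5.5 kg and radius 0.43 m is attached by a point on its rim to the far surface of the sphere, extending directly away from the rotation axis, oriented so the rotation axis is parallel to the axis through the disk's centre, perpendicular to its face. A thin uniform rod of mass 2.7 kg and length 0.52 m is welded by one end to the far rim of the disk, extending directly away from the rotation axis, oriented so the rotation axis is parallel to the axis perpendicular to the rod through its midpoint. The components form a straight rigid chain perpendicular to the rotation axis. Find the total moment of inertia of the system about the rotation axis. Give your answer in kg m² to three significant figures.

32.6

Thin rod: I_cm = (1/12)ML² = (1/12)(2.4)(0.74)² = 0.10952 kg m²; centre at d = 0.37 m, so the parallel axis theorem gives I = 0.10952 + (2.4)(0.37)² = 0.43808 kg m².
Solid sphere: I_cm = (2/5)MR² = (2/5)(4)(0.21)² = 0.07056 kg m²; centre at d = 0.37 + 0.37 + 0.21 = 0.95 m, so the parallel axis theorem gives I = 0.07056 + (4)(0.95)² = 3.6806 kg m².
Solid disk: I_cm = (1/2)MR² = (1/2)(5.5)(0.43)² = 0.50847 kg m²; centre at d = 0.37 + 0.37 + 0.21 + 0.21 + 0.43 = 1.59 m, so the parallel axis theorem gives I = 0.50847 + (5.5)(1.59)² = 14.413 kg m².
Thin rod: I_cm = (1/12)ML² = (1/12)(2.7)(0.52)² = 0.06084 kg m²; centre at d = 0.37 + 0.37 + 0.21 + 0.21 + 0.43 + 0.43 + 0.26 = 2.28 m, so the parallel axis theorem gives I = 0.06084 + (2.7)(2.28)² = 14.097 kg m².
Total I = 0.43808 + 3.6806 + 14.413 + 14.097 = 32.628 kg m².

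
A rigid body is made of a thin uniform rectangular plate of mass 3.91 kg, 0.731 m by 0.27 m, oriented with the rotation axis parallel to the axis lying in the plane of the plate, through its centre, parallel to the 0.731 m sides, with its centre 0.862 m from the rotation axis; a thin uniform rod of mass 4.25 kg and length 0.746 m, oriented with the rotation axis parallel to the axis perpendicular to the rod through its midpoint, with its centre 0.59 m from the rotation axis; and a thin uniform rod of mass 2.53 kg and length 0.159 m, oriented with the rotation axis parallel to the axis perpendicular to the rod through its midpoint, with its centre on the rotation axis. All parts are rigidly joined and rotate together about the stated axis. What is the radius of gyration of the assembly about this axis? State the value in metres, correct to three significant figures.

0.657

Rectangular plate: I_cm = (1/12)Mb² = (1/12)(3.91)(0.27)² = 0.023753 kg m^2; centre at d = 0.862 m, so I = I_cm + Md² gives I = 0.023753 + (3.91)(0.862)² = 2.9291 kg m^2.
Thin rod: I_cm = (1/12)ML² = (1/12)(4.25)(0.746)² = 0.1971 kg m^2; centre at d = 0.59 m, so I = I_cm + Md² gives I = 0.1971 + (4.25)(0.59)² = 1.6765 kg m^2.
Thin rod: I_cm = (1/12)ML² = (1/12)(2.53)(0.159)² = 0.0053301 kg m^2; axis through the centre, so I = 0.0053301 kg m^2.
Total I = 4.6109 kg m^2; total mass M = 10.69 kg.
k = √(I/M) = √(4.6109/10.69) = 0.65676 m.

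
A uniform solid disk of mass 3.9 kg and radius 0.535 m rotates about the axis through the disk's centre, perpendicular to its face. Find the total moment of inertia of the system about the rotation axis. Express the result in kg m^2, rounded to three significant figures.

I_cm = (1/2)MR² = (1/2)(3.9)(0.535)² = 0.55814 kg m^2; axis through the centre, so I = 0.55814 kg m^2.

0.558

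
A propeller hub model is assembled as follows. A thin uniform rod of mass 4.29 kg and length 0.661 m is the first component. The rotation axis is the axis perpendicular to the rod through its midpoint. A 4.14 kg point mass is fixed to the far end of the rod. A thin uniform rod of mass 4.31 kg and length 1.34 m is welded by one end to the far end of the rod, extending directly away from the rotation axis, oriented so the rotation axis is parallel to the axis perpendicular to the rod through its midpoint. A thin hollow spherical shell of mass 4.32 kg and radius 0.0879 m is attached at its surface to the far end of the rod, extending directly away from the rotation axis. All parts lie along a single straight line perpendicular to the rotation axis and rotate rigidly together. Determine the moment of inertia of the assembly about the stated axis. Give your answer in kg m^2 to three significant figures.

Thin rod: I_cm = (1/12)ML² = (1/12)(4.29)(0.661)² = 0.1562 kg m^2; axis through the centre, so I = 0.1562 kg m^2.
Point mass: I_cm = 0; centre at d = 0.3305 m, so the parallel axis theorem gives I = 0 + (4.14)(0.3305)² = 0.45221 kg m^2.
Thin rod: I_cm = (1/12)ML² = (1/12)(4.31)(1.34)² = 0.64492 kg m^2; centre at d = 0.3305 + 0.67 = 1.0005 m, so the parallel axis theorem gives I = 0.64492 + (4.31)(1.0005)² = 4.9592 kg m^2.
Spherical shell: I_cm = (2/3)MR² = (2/3)(4.32)(0.0879)² = 0.022252 kg m^2; centre at d = 0.3305 + 0.67 + 0.67 + 0.0879 = 1.7584 m, so the parallel axis theorem gives I = 0.022252 + (4.32)(1.7584)² = 13.38 kg m^2.
Total I = 0.1562 + 0.45221 + 4.9592 + 13.38 = 18.947 kg m^2.

18.9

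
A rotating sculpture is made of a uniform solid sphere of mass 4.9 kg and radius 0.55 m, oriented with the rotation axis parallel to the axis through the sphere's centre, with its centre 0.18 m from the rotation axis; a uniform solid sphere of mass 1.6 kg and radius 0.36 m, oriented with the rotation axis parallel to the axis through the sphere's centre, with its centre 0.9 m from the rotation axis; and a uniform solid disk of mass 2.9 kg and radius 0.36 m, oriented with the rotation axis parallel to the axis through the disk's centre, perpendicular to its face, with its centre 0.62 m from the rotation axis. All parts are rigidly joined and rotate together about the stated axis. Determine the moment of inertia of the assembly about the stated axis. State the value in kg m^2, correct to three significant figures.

3.43

Solid sphere: I_cm = (2/5)MR² = (2/5)(4.9)(0.55)² = 0.5929 kg m^2; centre at d = 0.18 m, so the parallel axis theorem gives I = 0.5929 + (4.9)(0.18)² = 0.75166 kg m^2.
Solid sphere: I_cm = (2/5)MR² = (2/5)(1.6)(0.36)² = 0.082944 kg m^2; centre at d = 0.9 m, so the parallel axis theorem gives I = 0.082944 + (1.6)(0.9)² = 1.3789 kg m^2.
Solid disk: I_cm = (1/2)MR² = (1/2)(2.9)(0.36)² = 0.18792 kg m^2; centre at d = 0.62 m, so the parallel axis theorem gives I = 0.18792 + (2.9)(0.62)² = 1.3027 kg m^2.
Total I = 0.75166 + 1.3789 + 1.3027 = 3.4333 kg m^2.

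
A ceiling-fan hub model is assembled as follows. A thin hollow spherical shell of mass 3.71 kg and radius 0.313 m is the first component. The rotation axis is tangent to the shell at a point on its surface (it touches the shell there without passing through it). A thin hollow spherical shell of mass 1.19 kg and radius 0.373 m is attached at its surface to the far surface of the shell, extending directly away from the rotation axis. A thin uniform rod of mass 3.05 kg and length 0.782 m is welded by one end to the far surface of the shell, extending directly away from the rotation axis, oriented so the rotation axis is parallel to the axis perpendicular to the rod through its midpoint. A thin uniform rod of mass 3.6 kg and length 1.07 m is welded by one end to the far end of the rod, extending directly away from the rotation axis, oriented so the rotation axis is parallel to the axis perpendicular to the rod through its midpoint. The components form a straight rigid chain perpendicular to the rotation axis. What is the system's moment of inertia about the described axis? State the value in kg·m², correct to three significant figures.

37.9

Spherical shell: I_cm = (2/3)MR² = (2/3)(3.71)(0.313)² = 0.24231 kg·m²; centre at d = 0.313 m, so the parallel axis theorem gives I = 0.24231 + (3.71)(0.313)² = 0.60577 kg·m².
Spherical shell: I_cm = (2/3)MR² = (2/3)(1.19)(0.373)² = 0.11038 kg·m²; centre at d = 0.313 + 0.313 + 0.373 = 0.999 m, so the parallel axis theorem gives I = 0.11038 + (1.19)(0.999)² = 1.298 kg·m².
Thin rod: I_cm = (1/12)ML² = (1/12)(3.05)(0.782)² = 0.15543 kg·m²; centre at d = 0.313 + 0.313 + 0.373 + 0.373 + 0.391 = 1.763 m, so the parallel axis theorem gives I = 0.15543 + (3.05)(1.763)² = 9.6353 kg·m².
Thin rod: I_cm = (1/12)ML² = (1/12)(3.6)(1.07)² = 0.34347 kg·m²; centre at d = 0.313 + 0.313 + 0.373 + 0.373 + 0.391 + 0.391 + 0.535 = 2.689 m, so the parallel axis theorem gives I = 0.34347 + (3.6)(2.689)² = 26.374 kg·m².
Total I = 0.60577 + 1.298 + 9.6353 + 26.374 = 37.913 kg·m².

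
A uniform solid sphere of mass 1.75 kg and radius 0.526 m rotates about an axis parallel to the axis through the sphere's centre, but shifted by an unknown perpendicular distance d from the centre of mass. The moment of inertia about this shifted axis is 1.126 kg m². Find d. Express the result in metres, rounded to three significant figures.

About the centre-of-mass axis, I_cm = (2/5)MR² = (2/5)(1.75)(0.526)² = 0.19367 kg m².
Parallel axis theorem: I = I_cm + Md², so Md² = 1.126 − 0.19367 = 0.93233 kg m².
d = √(0.93233 / 1.75) = 0.7299 m.

0.730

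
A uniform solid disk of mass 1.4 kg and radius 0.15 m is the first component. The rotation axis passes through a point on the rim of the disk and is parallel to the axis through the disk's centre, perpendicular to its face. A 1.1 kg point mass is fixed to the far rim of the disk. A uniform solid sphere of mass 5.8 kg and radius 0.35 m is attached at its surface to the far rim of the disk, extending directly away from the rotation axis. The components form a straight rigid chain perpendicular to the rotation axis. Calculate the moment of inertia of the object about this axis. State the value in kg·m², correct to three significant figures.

2.88

Solid disk: I_cm = (1/2)MR² = (1/2)(1.4)(0.15)² = 0.01575 kg·m²; centre at d = 0.15 m, so I = I_cm + Md² gives I = 0.01575 + (1.4)(0.15)² = 0.04725 kg·m².
Point mass: I_cm = 0; centre at d = 0.15 + 0.15 = 0.3 m, so I = I_cm + Md² gives I = 0 + (1.1)(0.3)² = 0.099 kg·m².
Solid sphere: I_cm = (2/5)MR² = (2/5)(5.8)(0.35)² = 0.2842 kg·m²; centre at d = 0.15 + 0.15 + 0.35 = 0.65 m, so I = I_cm + Md² gives I = 0.2842 + (5.8)(0.65)² = 2.7347 kg·m².
Total I = 0.04725 + 0.099 + 2.7347 = 2.8809 kg·m².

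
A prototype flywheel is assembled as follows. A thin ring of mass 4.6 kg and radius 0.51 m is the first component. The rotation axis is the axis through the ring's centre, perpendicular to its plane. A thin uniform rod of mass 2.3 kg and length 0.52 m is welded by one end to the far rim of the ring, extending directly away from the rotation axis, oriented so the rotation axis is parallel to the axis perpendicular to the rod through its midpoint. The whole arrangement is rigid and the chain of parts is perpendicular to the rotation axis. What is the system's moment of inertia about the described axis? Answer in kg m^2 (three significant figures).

Thin ring: I_cm = MR² = (4.6)(0.51)² = 1.1965 kg m^2; axis through the centre, so I = 1.1965 kg m^2.
Thin rod: I_cm = (1/12)ML² = (1/12)(2.3)(0.52)² = 0.051827 kg m^2; centre at d = 0.51 + 0.26 = 0.77 m, so I = I_cm + Md² gives I = 0.051827 + (2.3)(0.77)² = 1.4155 kg m^2.
Total I = 1.1965 + 1.4155 = 2.612 kg m^2.

2.61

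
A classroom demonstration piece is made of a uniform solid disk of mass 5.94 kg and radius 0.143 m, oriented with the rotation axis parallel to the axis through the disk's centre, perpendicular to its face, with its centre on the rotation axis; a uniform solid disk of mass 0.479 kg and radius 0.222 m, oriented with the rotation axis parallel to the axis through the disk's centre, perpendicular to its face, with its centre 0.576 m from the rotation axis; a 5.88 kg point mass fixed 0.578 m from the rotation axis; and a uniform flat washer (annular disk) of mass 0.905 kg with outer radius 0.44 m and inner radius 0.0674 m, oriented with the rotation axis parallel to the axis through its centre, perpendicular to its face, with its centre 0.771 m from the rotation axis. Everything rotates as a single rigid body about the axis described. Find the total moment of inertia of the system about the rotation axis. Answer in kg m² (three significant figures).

2.82

Solid disk: I_cm = (1/2)MR² = (1/2)(5.94)(0.143)² = 0.060734 kg m²; axis through the centre, so I = 0.060734 kg m².
Solid disk: I_cm = (1/2)MR² = (1/2)(0.479)(0.222)² = 0.011804 kg m²; centre at d = 0.576 m, so I = I_cm + Md² gives I = 0.011804 + (0.479)(0.576)² = 0.17072 kg m².
Point mass: I_cm = 0; centre at d = 0.578 m, so I = I_cm + Md² gives I = 0 + (5.88)(0.578)² = 1.9644 kg m².
Annular disk: I_cm = (1/2)M(R²+r²) = (1/2)(0.905)[(0.44)² + (0.0674)²] = 0.08966 kg m²; centre at d = 0.771 m, so I = I_cm + Md² gives I = 0.08966 + (0.905)(0.771)² = 0.62763 kg m².
Total I = 0.060734 + 0.17072 + 1.9644 + 0.62763 = 2.8235 kg m².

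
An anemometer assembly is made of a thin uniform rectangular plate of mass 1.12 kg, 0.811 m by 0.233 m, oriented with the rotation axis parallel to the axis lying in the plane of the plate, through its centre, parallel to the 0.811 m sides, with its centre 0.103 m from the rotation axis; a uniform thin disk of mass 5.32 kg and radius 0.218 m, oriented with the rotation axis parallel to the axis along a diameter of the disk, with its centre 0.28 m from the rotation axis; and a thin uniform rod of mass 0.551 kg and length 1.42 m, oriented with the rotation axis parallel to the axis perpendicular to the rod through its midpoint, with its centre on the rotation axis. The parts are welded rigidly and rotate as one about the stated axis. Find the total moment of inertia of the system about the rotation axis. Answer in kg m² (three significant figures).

0.590

Rectangular plate: I_cm = (1/12)Mb² = (1/12)(1.12)(0.233)² = 0.005067 kg m²; centre at d = 0.103 m, so I = I_cm + Md² gives I = 0.005067 + (1.12)(0.103)² = 0.016949 kg m².
Thin disk: I_cm = (1/4)MR² = (1/4)(5.32)(0.218)² = 0.063207 kg m²; centre at d = 0.28 m, so I = I_cm + Md² gives I = 0.063207 + (5.32)(0.28)² = 0.48029 kg m².
Thin rod: I_cm = (1/12)ML² = (1/12)(0.551)(1.42)² = 0.092586 kg m²; axis through the centre, so I = 0.092586 kg m².
Total I = 0.016949 + 0.48029 + 0.092586 = 0.58983 kg m².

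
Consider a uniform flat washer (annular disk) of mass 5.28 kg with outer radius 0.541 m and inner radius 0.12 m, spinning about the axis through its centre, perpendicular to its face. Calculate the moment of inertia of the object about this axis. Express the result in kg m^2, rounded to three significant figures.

I_cm = (1/2)M(R²+r²) = (1/2)(5.28)[(0.541)² + (0.12)²] = 0.81069 kg m^2; axis through the centre, so I = 0.81069 kg m^2.

0.811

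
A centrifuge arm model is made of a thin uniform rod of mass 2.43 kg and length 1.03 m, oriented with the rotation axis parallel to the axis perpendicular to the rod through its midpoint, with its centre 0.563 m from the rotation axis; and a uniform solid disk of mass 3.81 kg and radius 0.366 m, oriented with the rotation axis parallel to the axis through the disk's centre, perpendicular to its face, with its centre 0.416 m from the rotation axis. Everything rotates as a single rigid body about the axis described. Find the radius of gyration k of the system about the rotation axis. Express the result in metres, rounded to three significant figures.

Thin rod: I_cm = (1/12)ML² = (1/12)(2.43)(1.03)² = 0.21483 kg·m²; centre at d = 0.563 m, so I = I_cm + Md² gives I = 0.21483 + (2.43)(0.563)² = 0.98507 kg·m².
Solid disk: I_cm = (1/2)MR² = (1/2)(3.81)(0.366)² = 0.25519 kg·m²; centre at d = 0.416 m, so I = I_cm + Md² gives I = 0.25519 + (3.81)(0.416)² = 0.91453 kg·m².
Total I = 1.8996 kg·m²; total mass M = 6.24 kg.
k = √(I/M) = √(1.8996/6.24) = 0.55174 m.

0.552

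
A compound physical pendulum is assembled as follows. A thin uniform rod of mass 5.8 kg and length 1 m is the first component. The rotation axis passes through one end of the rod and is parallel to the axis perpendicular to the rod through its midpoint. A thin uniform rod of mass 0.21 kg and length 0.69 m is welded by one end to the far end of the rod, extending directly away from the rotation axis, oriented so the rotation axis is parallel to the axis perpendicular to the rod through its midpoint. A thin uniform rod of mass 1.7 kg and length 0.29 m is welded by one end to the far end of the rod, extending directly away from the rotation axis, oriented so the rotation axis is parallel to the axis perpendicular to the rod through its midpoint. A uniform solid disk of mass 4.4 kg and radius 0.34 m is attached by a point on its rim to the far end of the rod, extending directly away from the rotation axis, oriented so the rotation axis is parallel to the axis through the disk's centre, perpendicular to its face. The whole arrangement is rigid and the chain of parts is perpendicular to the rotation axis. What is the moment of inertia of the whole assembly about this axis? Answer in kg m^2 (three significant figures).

Thin rod: I_cm = (1/12)ML² = (1/12)(5.8)(1)² = 0.48333 kg m^2; centre at d = 0.5 m, so the parallel axis theorem gives I = 0.48333 + (5.8)(0.5)² = 1.9333 kg m^2.
Thin rod: I_cm = (1/12)ML² = (1/12)(0.21)(0.69)² = 0.0083317 kg m^2; centre at d = 0.5 + 0.5 + 0.345 = 1.345 m, so the parallel axis theorem gives I = 0.0083317 + (0.21)(1.345)² = 0.38823 kg m^2.
Thin rod: I_cm = (1/12)ML² = (1/12)(1.7)(0.29)² = 0.011914 kg m^2; centre at d = 0.5 + 0.5 + 0.345 + 0.345 + 0.145 = 1.835 m, so the parallel axis theorem gives I = 0.011914 + (1.7)(1.835)² = 5.7362 kg m^2.
Solid disk: I_cm = (1/2)MR² = (1/2)(4.4)(0.34)² = 0.25432 kg m^2; centre at d = 0.5 + 0.5 + 0.345 + 0.345 + 0.145 + 0.145 + 0.34 = 2.32 m, so the parallel axis theorem gives I = 0.25432 + (4.4)(2.32)² = 23.937 kg m^2.
Total I = 1.9333 + 0.38823 + 5.7362 + 23.937 = 31.995 kg m^2.

32.0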